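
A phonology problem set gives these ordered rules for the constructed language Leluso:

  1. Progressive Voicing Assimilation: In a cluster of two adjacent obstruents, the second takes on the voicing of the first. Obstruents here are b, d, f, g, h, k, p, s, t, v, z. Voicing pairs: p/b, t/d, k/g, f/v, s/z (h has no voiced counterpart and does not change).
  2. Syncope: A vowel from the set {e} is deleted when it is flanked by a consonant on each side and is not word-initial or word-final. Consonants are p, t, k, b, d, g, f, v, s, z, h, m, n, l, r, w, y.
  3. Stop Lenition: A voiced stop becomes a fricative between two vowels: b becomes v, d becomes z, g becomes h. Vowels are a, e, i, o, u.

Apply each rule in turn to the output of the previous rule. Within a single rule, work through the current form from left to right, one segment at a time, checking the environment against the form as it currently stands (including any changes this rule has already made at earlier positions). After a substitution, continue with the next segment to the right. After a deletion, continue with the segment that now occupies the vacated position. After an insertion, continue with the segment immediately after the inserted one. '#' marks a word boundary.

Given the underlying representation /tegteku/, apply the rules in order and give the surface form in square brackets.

[tgdku]

1 Progressive Voicing Assimilation: [tegteku] → [tegdeku]
2 Syncope: [tegdeku] → [tgdku]
3 Stop Lenition: no change — [tgdku]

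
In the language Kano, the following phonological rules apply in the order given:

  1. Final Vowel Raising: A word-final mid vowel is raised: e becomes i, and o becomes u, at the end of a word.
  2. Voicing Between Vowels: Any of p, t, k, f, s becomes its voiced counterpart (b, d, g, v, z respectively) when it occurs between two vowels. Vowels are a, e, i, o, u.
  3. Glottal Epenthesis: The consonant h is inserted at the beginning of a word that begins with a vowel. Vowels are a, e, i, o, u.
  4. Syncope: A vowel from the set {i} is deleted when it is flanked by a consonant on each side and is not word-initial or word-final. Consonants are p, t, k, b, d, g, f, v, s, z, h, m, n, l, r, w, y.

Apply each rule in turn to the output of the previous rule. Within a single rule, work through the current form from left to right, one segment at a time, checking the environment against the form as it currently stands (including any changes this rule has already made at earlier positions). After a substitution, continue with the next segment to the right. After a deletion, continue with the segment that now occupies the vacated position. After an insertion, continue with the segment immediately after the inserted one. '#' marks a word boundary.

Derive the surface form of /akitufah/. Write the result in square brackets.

1 Final Vowel Raising: no change — [akitufah]
2 Voicing Between Vowels: [akitufah] → [agiduvah]
3 Glottal Epenthesis: [agiduvah] → [hagiduvah]
4 Syncope: [hagiduvah] → [hagduvah]

[hagduvah]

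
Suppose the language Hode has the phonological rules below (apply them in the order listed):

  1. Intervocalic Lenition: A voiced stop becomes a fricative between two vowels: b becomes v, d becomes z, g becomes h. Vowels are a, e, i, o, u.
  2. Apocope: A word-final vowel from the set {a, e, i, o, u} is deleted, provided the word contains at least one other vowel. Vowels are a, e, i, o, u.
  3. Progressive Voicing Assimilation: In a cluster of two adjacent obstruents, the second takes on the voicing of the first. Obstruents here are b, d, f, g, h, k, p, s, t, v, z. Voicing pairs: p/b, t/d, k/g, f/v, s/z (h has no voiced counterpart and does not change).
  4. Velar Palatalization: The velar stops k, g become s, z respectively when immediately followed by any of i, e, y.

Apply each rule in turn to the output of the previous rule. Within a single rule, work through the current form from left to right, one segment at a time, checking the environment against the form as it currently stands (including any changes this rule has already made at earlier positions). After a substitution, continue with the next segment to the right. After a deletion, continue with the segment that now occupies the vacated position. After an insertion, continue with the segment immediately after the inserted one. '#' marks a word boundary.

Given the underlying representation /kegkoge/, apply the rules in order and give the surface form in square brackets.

1 Intervocalic Lenition: [kegkoge] → [kegkohe]
2 Apocope: [kegkohe] → [kegkoh]
3 Progressive Voicing Assimilation: [kegkoh] → [keggoh]
4 Velar Palatalization: [keggoh] → [seggoh]

[seggoh]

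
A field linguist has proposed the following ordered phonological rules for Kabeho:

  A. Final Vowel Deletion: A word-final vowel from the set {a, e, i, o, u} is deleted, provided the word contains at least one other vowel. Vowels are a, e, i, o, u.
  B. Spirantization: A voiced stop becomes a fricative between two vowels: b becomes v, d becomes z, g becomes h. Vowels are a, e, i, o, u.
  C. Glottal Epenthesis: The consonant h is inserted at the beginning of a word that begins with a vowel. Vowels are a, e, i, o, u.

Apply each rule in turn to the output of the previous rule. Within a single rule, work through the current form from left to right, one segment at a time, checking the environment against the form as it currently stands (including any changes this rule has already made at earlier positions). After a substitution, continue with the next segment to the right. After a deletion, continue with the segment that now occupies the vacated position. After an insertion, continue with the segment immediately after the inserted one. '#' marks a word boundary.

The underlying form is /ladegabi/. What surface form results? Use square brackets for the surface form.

[lazehab]

A Final Vowel Deletion: [ladegabi] → [ladegab]
B Spirantization: [ladegab] → [lazehab]
C Glottal Epenthesis: no change — [lazehab]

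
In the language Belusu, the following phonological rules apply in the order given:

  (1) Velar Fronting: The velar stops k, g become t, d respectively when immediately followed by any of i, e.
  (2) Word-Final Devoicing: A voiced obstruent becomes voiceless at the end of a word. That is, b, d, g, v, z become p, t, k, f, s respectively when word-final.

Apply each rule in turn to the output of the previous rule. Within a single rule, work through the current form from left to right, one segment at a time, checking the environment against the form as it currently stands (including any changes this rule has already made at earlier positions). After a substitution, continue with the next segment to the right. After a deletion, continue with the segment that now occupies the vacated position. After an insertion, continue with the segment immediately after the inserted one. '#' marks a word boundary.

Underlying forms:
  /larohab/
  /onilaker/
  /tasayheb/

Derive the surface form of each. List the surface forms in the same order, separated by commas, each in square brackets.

[larohap], [onilater], [tasayhep]

/larohab/:
  (1) Velar Fronting: no change — [larohab]
  (2) Word-Final Devoicing: [larohab] → [larohap]
/onilaker/:
  (1) Velar Fronting: [onilaker] → [onilater]
  (2) Word-Final Devoicing: no change — [onilater]
/tasayheb/:
  (1) Velar Fronting: no change — [tasayheb]
  (2) Word-Final Devoicing: [tasayheb] → [tasayhep]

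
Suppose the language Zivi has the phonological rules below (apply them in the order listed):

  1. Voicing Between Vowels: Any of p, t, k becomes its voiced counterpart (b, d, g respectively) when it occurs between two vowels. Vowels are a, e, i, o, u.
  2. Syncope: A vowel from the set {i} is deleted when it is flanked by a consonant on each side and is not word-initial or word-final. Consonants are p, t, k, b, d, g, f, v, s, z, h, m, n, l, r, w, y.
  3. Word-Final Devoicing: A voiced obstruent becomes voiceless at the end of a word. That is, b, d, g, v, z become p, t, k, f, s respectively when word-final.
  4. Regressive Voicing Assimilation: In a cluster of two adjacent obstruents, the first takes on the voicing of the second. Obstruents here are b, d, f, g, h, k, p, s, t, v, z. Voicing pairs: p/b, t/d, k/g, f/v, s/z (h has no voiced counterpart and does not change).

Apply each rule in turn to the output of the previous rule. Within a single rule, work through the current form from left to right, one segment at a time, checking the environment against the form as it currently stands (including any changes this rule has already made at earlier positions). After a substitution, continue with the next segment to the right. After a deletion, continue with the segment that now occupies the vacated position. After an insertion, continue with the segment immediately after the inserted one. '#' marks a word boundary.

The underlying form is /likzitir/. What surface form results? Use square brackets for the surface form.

[lgzdr]

1 Voicing Between Vowels: [likzitir] → [likzidir]
2 Syncope: [likzidir] → [lkzdr]
3 Word-Final Devoicing: no change — [lkzdr]
4 Regressive Voicing Assimilation: [lkzdr] → [lgzdr]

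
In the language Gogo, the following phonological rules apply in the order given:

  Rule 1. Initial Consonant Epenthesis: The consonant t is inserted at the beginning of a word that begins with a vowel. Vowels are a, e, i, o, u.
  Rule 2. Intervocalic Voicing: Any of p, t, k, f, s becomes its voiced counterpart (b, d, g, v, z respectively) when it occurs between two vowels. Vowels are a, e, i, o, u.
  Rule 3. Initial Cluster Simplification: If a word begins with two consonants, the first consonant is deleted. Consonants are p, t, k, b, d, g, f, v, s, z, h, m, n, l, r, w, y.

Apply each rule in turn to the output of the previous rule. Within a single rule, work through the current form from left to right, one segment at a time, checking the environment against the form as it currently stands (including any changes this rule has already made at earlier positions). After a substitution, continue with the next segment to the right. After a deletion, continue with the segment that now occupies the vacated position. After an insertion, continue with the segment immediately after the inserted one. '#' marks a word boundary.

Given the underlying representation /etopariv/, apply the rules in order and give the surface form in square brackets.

Rule 1 Initial Consonant Epenthesis: [etopariv] → [tetopariv]
Rule 2 Intervocalic Voicing: [tetopariv] → [tedobariv]
Rule 3 Initial Cluster Simplification: no change — [tedobariv]

[tedobariv]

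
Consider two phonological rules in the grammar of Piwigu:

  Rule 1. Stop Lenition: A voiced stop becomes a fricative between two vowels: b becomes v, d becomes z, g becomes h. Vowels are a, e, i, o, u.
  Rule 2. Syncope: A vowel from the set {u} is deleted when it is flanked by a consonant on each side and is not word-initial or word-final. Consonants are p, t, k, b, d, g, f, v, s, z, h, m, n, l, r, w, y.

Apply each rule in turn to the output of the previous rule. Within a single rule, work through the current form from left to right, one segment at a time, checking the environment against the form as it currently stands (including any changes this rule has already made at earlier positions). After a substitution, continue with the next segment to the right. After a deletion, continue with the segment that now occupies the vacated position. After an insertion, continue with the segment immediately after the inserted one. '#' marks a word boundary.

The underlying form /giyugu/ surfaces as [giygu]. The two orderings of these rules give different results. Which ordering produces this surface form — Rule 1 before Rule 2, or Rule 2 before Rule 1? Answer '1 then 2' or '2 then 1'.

Order 1 then 2:
  1 Stop Lenition: [giyugu] → [giyuhu]
  2 Syncope: [giyuhu] → [giyhu]
  result: [giyhu]
Order 2 then 1:
  2 Syncope: [giyugu] → [giygu]
  1 Stop Lenition: no change — [giygu]
  result: [giygu]

2 then 1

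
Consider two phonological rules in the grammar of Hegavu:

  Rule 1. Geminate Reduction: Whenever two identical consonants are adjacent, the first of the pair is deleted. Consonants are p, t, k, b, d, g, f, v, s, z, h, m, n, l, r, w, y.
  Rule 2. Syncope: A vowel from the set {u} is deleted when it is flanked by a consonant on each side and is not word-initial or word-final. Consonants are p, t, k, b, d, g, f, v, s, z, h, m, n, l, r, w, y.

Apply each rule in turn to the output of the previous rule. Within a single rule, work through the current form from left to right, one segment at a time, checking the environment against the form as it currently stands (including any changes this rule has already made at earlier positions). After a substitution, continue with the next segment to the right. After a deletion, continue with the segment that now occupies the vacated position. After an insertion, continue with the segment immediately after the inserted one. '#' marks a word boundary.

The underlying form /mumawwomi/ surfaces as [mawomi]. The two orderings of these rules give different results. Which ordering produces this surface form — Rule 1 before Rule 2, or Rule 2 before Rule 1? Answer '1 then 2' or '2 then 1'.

Order 1 then 2:
  1 Geminate Reduction: [mumawwomi] → [mumawomi]
  2 Syncope: [mumawomi] → [mmawomi]
  result: [mmawomi]
Order 2 then 1:
  2 Syncope: [mumawwomi] → [mmawwomi]
  1 Geminate Reduction: [mmawwomi] → [mawomi]
  result: [mawomi]

2 then 1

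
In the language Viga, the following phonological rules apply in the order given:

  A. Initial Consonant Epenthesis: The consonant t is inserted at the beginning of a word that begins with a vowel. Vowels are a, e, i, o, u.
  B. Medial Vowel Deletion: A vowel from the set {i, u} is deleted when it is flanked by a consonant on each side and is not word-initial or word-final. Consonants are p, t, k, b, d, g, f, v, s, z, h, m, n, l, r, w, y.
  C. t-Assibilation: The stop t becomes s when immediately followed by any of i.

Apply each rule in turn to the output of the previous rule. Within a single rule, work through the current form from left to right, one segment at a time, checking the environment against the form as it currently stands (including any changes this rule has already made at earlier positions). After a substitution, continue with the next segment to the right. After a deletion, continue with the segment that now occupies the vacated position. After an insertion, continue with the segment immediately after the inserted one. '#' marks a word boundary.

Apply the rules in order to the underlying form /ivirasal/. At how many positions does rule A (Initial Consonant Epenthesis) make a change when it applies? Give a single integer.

A Initial Consonant Epenthesis: [ivirasal] → [tivirasal]
B Medial Vowel Deletion: [tivirasal] → [tvrasal]
C t-Assibilation: no change — [tvrasal]
Rule A changed 1 position(s).

1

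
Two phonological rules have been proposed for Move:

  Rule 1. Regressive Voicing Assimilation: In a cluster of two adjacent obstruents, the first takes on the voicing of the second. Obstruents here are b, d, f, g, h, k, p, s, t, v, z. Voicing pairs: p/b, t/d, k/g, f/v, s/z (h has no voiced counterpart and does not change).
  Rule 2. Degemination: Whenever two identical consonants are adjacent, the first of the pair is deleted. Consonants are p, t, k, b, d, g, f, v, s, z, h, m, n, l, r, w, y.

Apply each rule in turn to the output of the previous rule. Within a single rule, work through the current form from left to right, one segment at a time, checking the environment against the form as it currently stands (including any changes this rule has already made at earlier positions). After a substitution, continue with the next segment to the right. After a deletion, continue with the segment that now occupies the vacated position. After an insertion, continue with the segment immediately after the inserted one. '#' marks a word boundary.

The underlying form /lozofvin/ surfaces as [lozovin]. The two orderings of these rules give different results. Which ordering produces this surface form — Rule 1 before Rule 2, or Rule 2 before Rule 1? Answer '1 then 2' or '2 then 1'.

Order 1 then 2:
  1 Regressive Voicing Assimilation: [lozofvin] → [lozovvin]
  2 Degemination: [lozovvin] → [lozovin]
  result: [lozovin]
Order 2 then 1:
  2 Degemination: no change — [lozofvin]
  1 Regressive Voicing Assimilation: [lozofvin] → [lozovvin]
  result: [lozovvin]

1 then 2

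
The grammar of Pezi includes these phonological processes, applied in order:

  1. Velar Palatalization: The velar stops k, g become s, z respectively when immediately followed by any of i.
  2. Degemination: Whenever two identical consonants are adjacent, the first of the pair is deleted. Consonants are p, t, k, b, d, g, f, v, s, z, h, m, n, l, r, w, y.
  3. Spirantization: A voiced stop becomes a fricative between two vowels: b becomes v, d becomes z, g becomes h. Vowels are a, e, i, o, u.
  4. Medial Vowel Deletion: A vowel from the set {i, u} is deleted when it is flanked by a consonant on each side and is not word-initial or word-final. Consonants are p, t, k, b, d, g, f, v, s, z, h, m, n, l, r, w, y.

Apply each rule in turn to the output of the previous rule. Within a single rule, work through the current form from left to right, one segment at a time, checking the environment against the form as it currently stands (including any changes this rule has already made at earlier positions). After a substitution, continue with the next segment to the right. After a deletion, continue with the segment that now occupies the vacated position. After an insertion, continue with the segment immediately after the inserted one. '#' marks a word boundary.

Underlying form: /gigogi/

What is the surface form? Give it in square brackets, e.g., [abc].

[zhozi]

1 Velar Palatalization: [gigogi] → [zigozi]
2 Degemination: no change — [zigozi]
3 Spirantization: [zigozi] → [zihozi]
4 Medial Vowel Deletion: [zihozi] → [zhozi]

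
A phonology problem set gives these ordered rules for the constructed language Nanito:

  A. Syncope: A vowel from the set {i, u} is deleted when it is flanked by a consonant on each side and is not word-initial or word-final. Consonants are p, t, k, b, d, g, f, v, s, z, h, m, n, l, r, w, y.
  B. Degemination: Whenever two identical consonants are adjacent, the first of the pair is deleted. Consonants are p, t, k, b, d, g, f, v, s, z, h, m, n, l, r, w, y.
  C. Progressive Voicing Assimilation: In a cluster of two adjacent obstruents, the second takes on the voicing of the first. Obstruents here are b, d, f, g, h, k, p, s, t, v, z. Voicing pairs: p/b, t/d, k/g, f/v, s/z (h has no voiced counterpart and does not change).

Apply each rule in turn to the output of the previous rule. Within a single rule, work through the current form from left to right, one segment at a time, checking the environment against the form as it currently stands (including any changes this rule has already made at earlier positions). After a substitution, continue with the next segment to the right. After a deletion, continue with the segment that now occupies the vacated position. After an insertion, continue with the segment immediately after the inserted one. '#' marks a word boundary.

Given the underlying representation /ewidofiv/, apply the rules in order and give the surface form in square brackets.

A Syncope: [ewidofiv] → [ewdofv]
B Degemination: no change — [ewdofv]
C Progressive Voicing Assimilation: [ewdofv] → [ewdoff]

[ewdoff]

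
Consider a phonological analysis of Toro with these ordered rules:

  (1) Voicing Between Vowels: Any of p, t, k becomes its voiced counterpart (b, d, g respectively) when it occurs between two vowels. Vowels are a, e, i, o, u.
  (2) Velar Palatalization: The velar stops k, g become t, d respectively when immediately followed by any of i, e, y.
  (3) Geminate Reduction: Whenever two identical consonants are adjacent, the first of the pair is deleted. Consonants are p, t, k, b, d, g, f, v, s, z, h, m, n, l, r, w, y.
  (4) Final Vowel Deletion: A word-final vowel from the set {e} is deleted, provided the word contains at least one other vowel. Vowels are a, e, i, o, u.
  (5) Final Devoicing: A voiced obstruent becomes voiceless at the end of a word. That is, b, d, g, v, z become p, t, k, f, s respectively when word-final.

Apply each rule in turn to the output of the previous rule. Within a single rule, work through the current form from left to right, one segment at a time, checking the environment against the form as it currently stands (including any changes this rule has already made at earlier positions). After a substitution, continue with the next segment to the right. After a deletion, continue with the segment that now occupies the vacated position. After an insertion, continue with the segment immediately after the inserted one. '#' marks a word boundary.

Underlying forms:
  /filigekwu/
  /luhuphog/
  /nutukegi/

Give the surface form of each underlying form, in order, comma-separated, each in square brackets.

[filidekwu], [luhuphok], [nududedi]

/filigekwu/:
  (1) Voicing Between Vowels: no change — [filigekwu]
  (2) Velar Palatalization: [filigekwu] → [filidekwu]
  (3) Geminate Reduction: no change — [filidekwu]
  (4) Final Vowel Deletion: no change — [filidekwu]
  (5) Final Devoicing: no change — [filidekwu]
/luhuphog/:
  (1) Voicing Between Vowels: no change — [luhuphog]
  (2) Velar Palatalization: no change — [luhuphog]
  (3) Geminate Reduction: no change — [luhuphog]
  (4) Final Vowel Deletion: no change — [luhuphog]
  (5) Final Devoicing: [luhuphog] → [luhuphok]
/nutukegi/:
  (1) Voicing Between Vowels: [nutukegi] → [nudugegi]
  (2) Velar Palatalization: [nudugegi] → [nududedi]
  (3) Geminate Reduction: no change — [nududedi]
  (4) Final Vowel Deletion: no change — [nududedi]
  (5) Final Devoicing: no change — [nududedi]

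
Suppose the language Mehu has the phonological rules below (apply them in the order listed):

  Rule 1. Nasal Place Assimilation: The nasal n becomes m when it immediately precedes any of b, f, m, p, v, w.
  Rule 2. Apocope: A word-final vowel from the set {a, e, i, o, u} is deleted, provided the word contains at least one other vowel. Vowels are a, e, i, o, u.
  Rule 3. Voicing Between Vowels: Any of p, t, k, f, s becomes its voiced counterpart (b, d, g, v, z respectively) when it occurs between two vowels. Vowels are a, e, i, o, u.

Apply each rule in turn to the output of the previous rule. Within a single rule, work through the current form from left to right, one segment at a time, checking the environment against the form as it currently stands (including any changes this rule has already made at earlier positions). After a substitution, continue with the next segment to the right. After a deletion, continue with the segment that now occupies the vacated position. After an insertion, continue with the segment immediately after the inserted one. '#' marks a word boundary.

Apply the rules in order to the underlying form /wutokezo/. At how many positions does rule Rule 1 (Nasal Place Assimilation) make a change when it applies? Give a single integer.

0

Rule 1 Nasal Place Assimilation: no change — [wutokezo]
Rule 2 Apocope: [wutokezo] → [wutokez]
Rule 3 Voicing Between Vowels: [wutokez] → [wudogez]
Rule Rule 1 changed 0 position(s).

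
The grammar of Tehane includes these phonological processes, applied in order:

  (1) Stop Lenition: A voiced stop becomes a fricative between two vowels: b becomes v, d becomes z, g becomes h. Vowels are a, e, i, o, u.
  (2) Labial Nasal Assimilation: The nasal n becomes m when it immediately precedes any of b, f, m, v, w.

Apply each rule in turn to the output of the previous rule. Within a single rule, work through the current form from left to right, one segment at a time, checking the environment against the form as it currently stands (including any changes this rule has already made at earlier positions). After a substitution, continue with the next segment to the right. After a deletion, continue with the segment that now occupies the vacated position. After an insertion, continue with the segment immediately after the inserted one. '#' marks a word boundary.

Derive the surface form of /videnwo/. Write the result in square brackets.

[vizemwo]

(1) Stop Lenition: [videnwo] → [vizenwo]
(2) Labial Nasal Assimilation: [vizenwo] → [vizemwo]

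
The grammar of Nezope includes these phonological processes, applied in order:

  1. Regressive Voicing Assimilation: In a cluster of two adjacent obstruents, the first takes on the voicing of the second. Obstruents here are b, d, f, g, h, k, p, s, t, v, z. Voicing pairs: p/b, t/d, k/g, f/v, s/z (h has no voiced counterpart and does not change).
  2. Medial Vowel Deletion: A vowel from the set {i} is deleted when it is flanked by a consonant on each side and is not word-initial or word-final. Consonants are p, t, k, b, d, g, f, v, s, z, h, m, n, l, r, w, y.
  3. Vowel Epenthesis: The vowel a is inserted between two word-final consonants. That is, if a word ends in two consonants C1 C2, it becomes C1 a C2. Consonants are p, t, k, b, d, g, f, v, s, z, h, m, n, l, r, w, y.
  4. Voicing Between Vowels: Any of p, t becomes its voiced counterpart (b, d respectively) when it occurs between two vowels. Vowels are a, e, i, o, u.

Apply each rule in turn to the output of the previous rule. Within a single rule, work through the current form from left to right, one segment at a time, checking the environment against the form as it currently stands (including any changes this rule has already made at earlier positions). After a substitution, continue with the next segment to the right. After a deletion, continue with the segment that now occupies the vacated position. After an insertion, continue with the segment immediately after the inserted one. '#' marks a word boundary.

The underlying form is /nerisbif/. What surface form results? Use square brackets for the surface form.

[nerzbaf]

1 Regressive Voicing Assimilation: [nerisbif] → [nerizbif]
2 Medial Vowel Deletion: [nerizbif] → [nerzbf]
3 Vowel Epenthesis: [nerzbf] → [nerzbaf]
4 Voicing Between Vowels: no change — [nerzbaf]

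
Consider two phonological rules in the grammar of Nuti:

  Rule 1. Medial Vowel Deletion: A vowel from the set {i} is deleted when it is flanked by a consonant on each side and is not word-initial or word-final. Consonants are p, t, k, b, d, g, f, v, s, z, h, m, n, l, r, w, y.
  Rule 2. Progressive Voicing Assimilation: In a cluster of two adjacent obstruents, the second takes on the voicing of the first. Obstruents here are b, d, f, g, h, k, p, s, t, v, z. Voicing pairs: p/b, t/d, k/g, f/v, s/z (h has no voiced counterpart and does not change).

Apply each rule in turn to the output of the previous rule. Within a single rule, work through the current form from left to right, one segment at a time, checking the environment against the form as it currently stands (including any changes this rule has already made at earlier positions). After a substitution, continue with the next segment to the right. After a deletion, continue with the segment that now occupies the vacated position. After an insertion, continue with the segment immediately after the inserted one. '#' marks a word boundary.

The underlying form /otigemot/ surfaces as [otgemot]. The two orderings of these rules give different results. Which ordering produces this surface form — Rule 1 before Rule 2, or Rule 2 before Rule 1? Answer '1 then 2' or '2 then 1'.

Order 1 then 2:
  1 Medial Vowel Deletion: [otigemot] → [otgemot]
  2 Progressive Voicing Assimilation: [otgemot] → [otkemot]
  result: [otkemot]
Order 2 then 1:
  2 Progressive Voicing Assimilation: no change — [otigemot]
  1 Medial Vowel Deletion: [otigemot] → [otgemot]
  result: [otgemot]

2 then 1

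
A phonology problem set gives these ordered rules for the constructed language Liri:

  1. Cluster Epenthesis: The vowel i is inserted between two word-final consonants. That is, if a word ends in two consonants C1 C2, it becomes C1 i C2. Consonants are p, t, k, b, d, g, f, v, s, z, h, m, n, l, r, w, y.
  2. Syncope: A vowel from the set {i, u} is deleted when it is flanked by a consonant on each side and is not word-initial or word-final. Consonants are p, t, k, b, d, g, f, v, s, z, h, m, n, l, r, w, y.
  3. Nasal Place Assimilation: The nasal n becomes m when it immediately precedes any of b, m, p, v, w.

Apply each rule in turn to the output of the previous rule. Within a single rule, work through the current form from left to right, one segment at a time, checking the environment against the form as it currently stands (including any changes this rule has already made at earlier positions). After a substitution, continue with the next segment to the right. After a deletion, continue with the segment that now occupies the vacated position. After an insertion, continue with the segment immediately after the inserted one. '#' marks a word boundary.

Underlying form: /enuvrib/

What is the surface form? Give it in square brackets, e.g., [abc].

1 Cluster Epenthesis: no change — [enuvrib]
2 Syncope: [enuvrib] → [envrb]
3 Nasal Place Assimilation: [envrb] → [emvrb]

[emvrb]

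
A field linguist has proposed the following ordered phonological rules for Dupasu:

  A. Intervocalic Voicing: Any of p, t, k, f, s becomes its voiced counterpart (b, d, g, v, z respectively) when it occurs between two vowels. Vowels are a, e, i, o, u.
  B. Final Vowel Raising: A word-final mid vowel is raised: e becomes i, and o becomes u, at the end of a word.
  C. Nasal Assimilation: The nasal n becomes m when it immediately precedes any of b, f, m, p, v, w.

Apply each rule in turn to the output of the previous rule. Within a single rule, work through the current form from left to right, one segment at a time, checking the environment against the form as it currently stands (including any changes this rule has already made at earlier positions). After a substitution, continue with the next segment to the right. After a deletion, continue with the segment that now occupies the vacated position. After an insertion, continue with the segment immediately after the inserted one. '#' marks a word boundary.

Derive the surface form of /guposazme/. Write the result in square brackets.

[gubozazmi]

A Intervocalic Voicing: [guposazme] → [gubozazme]
B Final Vowel Raising: [gubozazme] → [gubozazmi]
C Nasal Assimilation: no change — [gubozazmi]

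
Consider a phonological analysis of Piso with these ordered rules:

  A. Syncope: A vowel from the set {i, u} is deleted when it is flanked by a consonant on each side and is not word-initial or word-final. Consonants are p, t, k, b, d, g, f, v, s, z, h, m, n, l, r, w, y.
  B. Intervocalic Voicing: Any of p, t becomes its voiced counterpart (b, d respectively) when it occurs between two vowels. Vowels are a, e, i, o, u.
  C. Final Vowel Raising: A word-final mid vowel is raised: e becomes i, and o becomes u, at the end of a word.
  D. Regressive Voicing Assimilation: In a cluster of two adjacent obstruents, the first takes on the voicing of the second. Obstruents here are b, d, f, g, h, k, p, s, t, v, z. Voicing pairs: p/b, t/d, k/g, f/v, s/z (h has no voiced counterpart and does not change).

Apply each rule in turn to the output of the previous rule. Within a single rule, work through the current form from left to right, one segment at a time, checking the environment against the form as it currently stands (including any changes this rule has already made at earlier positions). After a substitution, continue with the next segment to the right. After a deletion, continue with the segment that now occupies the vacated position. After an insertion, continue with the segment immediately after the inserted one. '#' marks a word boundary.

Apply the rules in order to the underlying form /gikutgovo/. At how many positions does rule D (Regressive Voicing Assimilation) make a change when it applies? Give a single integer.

A Syncope: [gikutgovo] → [gktgovo]
B Intervocalic Voicing: no change — [gktgovo]
C Final Vowel Raising: [gktgovo] → [gktgovu]
D Regressive Voicing Assimilation: [gktgovu] → [kkdgovu]
Rule D changed 2 position(s).

2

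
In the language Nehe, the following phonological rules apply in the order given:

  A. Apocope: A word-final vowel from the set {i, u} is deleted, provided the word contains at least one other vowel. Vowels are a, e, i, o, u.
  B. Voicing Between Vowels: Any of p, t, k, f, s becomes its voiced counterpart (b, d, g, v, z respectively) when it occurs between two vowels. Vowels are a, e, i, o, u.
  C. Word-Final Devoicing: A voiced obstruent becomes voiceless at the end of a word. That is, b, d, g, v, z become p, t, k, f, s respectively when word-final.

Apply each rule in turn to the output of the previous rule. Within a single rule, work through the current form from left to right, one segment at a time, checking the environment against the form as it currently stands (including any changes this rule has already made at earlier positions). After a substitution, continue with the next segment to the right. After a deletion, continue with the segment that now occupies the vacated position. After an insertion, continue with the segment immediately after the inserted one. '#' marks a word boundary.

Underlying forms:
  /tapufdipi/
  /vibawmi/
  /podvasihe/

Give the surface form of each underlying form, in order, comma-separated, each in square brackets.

/tapufdipi/:
  A Apocope: [tapufdipi] → [tapufdip]
  B Voicing Between Vowels: [tapufdip] → [tabufdip]
  C Word-Final Devoicing: no change — [tabufdip]
/vibawmi/:
  A Apocope: [vibawmi] → [vibawm]
  B Voicing Between Vowels: no change — [vibawm]
  C Word-Final Devoicing: no change — [vibawm]
/podvasihe/:
  A Apocope: no change — [podvasihe]
  B Voicing Between Vowels: [podvasihe] → [podvazihe]
  C Word-Final Devoicing: no change — [podvazihe]

[tabufdip], [vibawm], [podvazihe]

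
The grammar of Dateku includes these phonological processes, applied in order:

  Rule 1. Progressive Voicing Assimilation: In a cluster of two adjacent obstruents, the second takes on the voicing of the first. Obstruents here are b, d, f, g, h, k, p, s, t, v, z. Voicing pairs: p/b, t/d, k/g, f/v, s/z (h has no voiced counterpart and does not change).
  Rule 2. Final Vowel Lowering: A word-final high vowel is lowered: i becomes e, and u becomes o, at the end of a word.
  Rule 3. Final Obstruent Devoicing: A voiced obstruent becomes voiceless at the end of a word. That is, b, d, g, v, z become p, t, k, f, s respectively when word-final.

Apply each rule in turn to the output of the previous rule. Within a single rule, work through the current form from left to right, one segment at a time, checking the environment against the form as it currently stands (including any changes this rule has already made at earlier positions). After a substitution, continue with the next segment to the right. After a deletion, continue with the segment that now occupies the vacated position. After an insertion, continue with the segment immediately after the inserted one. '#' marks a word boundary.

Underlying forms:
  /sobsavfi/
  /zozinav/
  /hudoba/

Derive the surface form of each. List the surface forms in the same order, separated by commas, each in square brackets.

/sobsavfi/:
  Rule 1 Progressive Voicing Assimilation: [sobsavfi] → [sobzavvi]
  Rule 2 Final Vowel Lowering: [sobzavvi] → [sobzavve]
  Rule 3 Final Obstruent Devoicing: no change — [sobzavve]
/zozinav/:
  Rule 1 Progressive Voicing Assimilation: no change — [zozinav]
  Rule 2 Final Vowel Lowering: no change — [zozinav]
  Rule 3 Final Obstruent Devoicing: [zozinav] → [zozinaf]
/hudoba/:
  Rule 1 Progressive Voicing Assimilation: no change — [hudoba]
  Rule 2 Final Vowel Lowering: no change — [hudoba]
  Rule 3 Final Obstruent Devoicing: no change — [hudoba]

[sobzavve], [zozinaf], [hudoba]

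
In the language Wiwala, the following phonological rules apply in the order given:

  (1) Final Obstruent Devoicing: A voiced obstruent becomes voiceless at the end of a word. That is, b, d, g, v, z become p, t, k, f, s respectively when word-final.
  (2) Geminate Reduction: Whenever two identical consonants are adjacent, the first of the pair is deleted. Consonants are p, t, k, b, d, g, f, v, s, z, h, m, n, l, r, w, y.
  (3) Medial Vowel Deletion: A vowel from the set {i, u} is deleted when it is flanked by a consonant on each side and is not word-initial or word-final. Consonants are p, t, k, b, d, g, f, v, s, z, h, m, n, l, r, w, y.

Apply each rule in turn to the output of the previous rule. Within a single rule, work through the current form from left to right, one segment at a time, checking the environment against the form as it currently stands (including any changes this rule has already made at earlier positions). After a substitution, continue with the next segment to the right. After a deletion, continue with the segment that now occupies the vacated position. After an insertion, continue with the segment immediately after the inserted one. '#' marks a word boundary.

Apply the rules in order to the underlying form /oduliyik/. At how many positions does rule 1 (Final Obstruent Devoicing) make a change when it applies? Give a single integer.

0

(1) Final Obstruent Devoicing: no change — [oduliyik]
(2) Geminate Reduction: no change — [oduliyik]
(3) Medial Vowel Deletion: [oduliyik] → [odlyk]
Rule 1 changed 0 position(s).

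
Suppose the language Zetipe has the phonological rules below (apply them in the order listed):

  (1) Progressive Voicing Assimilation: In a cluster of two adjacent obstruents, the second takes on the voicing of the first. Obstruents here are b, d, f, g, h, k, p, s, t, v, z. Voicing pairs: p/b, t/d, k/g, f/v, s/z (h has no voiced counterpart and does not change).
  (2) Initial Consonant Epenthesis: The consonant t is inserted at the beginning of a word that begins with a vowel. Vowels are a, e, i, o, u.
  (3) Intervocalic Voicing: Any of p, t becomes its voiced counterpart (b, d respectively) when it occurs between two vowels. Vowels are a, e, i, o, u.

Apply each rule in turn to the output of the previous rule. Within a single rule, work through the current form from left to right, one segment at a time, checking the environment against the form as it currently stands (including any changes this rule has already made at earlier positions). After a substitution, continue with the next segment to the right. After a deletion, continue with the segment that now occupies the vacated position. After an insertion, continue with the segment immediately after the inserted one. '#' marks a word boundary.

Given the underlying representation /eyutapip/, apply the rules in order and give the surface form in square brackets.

[teyudabip]

(1) Progressive Voicing Assimilation: no change — [eyutapip]
(2) Initial Consonant Epenthesis: [eyutapip] → [teyutapip]
(3) Intervocalic Voicing: [teyutapip] → [teyudabip]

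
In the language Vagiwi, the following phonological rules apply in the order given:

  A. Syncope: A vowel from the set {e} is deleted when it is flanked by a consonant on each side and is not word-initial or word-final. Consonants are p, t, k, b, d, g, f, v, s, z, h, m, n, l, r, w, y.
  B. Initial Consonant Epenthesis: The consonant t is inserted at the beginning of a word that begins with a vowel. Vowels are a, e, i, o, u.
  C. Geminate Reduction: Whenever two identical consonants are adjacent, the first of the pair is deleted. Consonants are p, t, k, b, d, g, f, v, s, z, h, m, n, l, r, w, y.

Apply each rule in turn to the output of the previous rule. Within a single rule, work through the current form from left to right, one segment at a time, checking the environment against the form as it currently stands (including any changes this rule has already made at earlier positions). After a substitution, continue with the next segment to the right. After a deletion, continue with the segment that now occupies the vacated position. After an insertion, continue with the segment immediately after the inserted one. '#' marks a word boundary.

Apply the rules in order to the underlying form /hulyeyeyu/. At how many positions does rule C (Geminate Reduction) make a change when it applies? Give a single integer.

2

A Syncope: [hulyeyeyu] → [hulyyyu]
B Initial Consonant Epenthesis: no change — [hulyyyu]
C Geminate Reduction: [hulyyyu] → [hulyu]
Rule C changed 2 position(s).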